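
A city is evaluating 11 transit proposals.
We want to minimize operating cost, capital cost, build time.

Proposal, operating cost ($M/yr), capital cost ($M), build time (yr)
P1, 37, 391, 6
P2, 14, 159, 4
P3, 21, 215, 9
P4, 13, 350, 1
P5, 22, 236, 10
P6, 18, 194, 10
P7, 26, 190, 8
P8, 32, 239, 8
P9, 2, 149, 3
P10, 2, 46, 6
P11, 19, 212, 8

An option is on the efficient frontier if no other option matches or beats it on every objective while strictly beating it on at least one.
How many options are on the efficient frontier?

P1: dominated by P2 (operating cost 14≤37, capital cost 159≤391, build time 4≤6).
P2: dominated by P9 (operating cost 2≤14, capital cost 149≤159, build time 3≤4).
P3: dominated by P2 (operating cost 14≤21, capital cost 159≤215, build time 4≤9).
P4: not dominated (best build time).
P5: dominated by P2 (operating cost 14≤22, capital cost 159≤236, build time 4≤10).
P6: dominated by P2 (operating cost 14≤18, capital cost 159≤194, build time 4≤10).
P7: dominated by P2 (operating cost 14≤26, capital cost 159≤190, build time 4≤8).
P8: dominated by P2 (operating cost 14≤32, capital cost 159≤239, build time 4≤8).
P9: not dominated.
P10: not dominated (best capital cost).
P11: dominated by P2 (operating cost 14≤19, capital cost 159≤212, build time 4≤8).
Pareto-optimal: P4, P9, P10 → 3.

3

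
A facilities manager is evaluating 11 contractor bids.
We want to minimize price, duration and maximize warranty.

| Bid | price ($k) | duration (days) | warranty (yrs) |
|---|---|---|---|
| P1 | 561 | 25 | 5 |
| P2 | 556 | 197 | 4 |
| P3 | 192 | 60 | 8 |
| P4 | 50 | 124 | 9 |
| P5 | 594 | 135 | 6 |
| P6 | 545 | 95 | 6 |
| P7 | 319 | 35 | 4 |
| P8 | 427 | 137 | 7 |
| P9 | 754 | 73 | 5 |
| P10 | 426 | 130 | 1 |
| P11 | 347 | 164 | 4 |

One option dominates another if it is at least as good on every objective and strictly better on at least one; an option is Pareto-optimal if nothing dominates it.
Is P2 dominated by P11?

Yes

P11 vs P2: price 347≤556, duration 164≤197, warranty 4≥4 — P11 is at least as good on every objective with at least one strict improvement.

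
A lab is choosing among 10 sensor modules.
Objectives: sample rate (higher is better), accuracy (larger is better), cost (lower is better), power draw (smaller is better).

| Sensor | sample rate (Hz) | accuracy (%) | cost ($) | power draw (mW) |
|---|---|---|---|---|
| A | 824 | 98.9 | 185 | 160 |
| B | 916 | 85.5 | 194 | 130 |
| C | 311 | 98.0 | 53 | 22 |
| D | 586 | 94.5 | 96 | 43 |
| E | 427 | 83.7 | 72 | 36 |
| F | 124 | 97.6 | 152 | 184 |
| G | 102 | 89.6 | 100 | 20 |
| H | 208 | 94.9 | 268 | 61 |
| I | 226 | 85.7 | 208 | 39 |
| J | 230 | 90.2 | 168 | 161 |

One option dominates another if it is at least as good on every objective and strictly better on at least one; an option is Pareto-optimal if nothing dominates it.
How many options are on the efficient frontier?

A: not dominated (best accuracy).
B: not dominated (best sample rate).
C: not dominated (best cost).
D: not dominated.
E: not dominated.
F: dominated by C (sample rate 311≥124, accuracy 98.0≥97.6, cost 53≤152, power draw 22≤184).
G: not dominated (best power draw).
H: dominated by C (sample rate 311≥208, accuracy 98.0≥94.9, cost 53≤268, power draw 22≤61).
I: dominated by C (sample rate 311≥226, accuracy 98.0≥85.7, cost 53≤208, power draw 22≤39).
J: dominated by C (sample rate 311≥230, accuracy 98.0≥90.2, cost 53≤168, power draw 22≤161).
Pareto-optimal: A, B, C, D, E, G → 6.

6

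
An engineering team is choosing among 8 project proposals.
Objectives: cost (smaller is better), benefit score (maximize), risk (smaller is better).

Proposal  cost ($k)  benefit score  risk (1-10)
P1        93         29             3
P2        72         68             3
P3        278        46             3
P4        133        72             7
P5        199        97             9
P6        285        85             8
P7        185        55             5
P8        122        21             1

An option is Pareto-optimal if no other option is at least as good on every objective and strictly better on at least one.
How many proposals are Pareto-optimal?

5

P1: dominated by P2 (cost 72≤93, benefit score 68≥29, risk 3≤3).
P2: not dominated (best cost).
P3: dominated by P2 (cost 72≤278, benefit score 68≥46, risk 3≤3).
P4: not dominated.
P5: not dominated (best benefit score).
P6: not dominated.
P7: dominated by P2 (cost 72≤185, benefit score 68≥55, risk 3≤5).
P8: not dominated (best risk).
Pareto-optimal: P2, P4, P5, P6, P8 → 5.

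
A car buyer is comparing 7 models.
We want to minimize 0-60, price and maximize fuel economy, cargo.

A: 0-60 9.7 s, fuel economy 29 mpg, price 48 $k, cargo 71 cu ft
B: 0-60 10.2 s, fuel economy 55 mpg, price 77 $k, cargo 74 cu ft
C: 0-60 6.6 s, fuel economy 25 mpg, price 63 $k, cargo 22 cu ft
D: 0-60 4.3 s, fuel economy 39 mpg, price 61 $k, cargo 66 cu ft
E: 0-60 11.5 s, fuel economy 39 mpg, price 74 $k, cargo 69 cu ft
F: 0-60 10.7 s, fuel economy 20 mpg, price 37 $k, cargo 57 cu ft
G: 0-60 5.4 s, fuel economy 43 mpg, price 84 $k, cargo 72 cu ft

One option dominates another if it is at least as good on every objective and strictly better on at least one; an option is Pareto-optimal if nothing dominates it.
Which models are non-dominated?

A, B, D, E, F, G

A: not dominated.
B: not dominated (best fuel economy).
C: dominated by D (0-60 4.3≤6.6, fuel economy 39≥25, price 61≤63, cargo 66≥22).
D: not dominated (best 0-60).
E: not dominated.
F: not dominated (best price).
G: not dominated.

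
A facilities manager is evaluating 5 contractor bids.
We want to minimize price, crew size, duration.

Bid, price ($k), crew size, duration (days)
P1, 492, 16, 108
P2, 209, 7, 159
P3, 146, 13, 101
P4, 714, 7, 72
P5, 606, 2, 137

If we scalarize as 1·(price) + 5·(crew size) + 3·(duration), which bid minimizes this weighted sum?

P1: 1·492 + 5·16 + 3·108 = 896
P2: 1·209 + 5·7 + 3·159 = 721
P3: 1·146 + 5·13 + 3·101 = 514
P4: 1·714 + 5·7 + 3·72 = 965
P5: 1·606 + 5·2 + 3·137 = 1027
Lowest: P3 at 514.

P3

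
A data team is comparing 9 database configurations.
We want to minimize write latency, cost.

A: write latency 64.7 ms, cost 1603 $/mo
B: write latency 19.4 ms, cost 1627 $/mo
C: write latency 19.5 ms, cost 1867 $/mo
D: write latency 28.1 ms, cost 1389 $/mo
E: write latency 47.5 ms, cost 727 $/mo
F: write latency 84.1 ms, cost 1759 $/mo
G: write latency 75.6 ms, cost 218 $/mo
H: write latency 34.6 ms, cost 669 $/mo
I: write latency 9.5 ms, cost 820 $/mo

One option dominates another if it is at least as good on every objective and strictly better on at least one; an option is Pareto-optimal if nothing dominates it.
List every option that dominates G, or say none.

none

A: worse on cost (1603 vs 218).
B: worse on cost (1627 vs 218).
C: worse on cost (1867 vs 218).
D: worse on cost (1389 vs 218).
E: worse on cost (727 vs 218).
F: worse on write latency (84.1 vs 75.6).
H: worse on cost (669 vs 218).
I: worse on cost (820 vs 218).
No option dominates G.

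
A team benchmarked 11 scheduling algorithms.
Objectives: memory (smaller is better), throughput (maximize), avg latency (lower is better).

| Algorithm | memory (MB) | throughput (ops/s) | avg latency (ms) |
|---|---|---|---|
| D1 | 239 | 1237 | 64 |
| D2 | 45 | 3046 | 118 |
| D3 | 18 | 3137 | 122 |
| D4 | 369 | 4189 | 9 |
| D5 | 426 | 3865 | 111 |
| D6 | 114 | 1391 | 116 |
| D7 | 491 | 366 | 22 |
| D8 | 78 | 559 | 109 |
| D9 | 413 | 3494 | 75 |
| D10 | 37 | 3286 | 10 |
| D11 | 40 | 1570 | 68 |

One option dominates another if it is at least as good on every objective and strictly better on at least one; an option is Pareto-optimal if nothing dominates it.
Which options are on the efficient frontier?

D3, D4, D10

D1: dominated by D10 (memory 37≤239, throughput 3286≥1237, avg latency 10≤64).
D2: dominated by D10 (memory 37≤45, throughput 3286≥3046, avg latency 10≤118).
D3: not dominated (best memory).
D4: not dominated (best throughput).
D5: dominated by D4 (memory 369≤426, throughput 4189≥3865, avg latency 9≤111).
D6: dominated by D10 (memory 37≤114, throughput 3286≥1391, avg latency 10≤116).
D7: dominated by D4 (memory 369≤491, throughput 4189≥366, avg latency 9≤22).
D8: dominated by D10 (memory 37≤78, throughput 3286≥559, avg latency 10≤109).
D9: dominated by D4 (memory 369≤413, throughput 4189≥3494, avg latency 9≤75).
D10: not dominated.
D11: dominated by D10 (memory 37≤40, throughput 3286≥1570, avg latency 10≤68).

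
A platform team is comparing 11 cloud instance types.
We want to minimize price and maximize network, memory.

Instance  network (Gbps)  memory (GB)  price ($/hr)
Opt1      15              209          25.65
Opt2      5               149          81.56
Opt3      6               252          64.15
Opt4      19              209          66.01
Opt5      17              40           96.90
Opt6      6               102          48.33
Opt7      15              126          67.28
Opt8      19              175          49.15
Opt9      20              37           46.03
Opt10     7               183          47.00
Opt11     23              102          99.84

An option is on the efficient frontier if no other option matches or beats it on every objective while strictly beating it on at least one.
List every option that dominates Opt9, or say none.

Opt1: worse on network (15 vs 20).
Opt2: worse on network (5 vs 20).
Opt3: worse on network (6 vs 20).
Opt4: worse on network (19 vs 20).
Opt5: worse on network (17 vs 20).
Opt6: worse on network (6 vs 20).
Opt7: worse on network (15 vs 20).
Opt8: worse on network (19 vs 20).
Opt10: worse on network (7 vs 20).
Opt11: worse on price (99.84 vs 46.03).
No option dominates Opt9.

none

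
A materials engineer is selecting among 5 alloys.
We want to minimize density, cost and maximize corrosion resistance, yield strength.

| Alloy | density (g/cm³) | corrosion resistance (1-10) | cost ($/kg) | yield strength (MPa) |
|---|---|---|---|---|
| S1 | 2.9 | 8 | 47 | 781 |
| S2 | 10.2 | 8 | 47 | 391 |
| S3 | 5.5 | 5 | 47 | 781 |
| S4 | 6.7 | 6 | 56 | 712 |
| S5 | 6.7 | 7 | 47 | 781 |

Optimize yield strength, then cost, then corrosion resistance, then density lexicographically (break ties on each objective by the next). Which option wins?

First maximize yield strength: best is 781, kept {S1, S3, S5}.
Then minimize cost: best is 47, kept {S1, S3, S5}.
Then maximize corrosion resistance: best is 8, kept {S1}.

S1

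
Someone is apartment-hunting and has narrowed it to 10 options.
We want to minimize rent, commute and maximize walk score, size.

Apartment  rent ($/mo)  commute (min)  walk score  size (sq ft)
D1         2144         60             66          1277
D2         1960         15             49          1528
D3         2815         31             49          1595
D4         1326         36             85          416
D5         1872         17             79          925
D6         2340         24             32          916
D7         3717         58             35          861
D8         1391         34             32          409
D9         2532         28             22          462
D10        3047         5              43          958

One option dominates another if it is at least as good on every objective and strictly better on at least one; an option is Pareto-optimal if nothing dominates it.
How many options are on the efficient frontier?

7

D1: not dominated.
D2: not dominated.
D3: not dominated (best size).
D4: not dominated (best rent).
D5: not dominated.
D6: dominated by D2 (rent 1960≤2340, commute 15≤24, walk score 49≥32, size 1528≥916).
D7: dominated by D2 (rent 1960≤3717, commute 15≤58, walk score 49≥35, size 1528≥861).
D8: not dominated.
D9: dominated by D2 (rent 1960≤2532, commute 15≤28, walk score 49≥22, size 1528≥462).
D10: not dominated (best commute).
Pareto-optimal: D1, D2, D3, D4, D5, D8, D10 → 7.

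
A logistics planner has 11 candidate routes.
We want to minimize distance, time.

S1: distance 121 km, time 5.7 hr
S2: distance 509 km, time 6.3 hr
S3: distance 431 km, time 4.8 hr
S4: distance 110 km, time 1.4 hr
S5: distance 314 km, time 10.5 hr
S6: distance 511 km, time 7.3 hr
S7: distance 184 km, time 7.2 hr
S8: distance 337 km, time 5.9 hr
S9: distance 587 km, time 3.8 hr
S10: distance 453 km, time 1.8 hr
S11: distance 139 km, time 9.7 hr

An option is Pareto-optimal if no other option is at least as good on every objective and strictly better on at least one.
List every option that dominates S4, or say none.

S1: worse on distance (121 vs 110).
S2: worse on distance (509 vs 110).
S3: worse on distance (431 vs 110).
S5: worse on distance (314 vs 110).
S6: worse on distance (511 vs 110).
S7: worse on distance (184 vs 110).
S8: worse on distance (337 vs 110).
S9: worse on distance (587 vs 110).
S10: worse on distance (453 vs 110).
S11: worse on distance (139 vs 110).
No option dominates S4.

none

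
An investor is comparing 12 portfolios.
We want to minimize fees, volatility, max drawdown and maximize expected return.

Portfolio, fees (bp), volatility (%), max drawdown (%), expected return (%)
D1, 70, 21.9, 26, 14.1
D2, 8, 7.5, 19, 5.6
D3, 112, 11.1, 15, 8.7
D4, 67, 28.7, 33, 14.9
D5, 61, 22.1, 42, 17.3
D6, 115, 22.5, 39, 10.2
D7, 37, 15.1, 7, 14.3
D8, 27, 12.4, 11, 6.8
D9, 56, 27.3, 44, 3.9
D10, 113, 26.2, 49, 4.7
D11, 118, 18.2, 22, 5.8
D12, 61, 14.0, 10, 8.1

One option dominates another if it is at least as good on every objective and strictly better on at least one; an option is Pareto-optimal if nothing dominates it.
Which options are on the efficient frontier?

D2, D3, D4, D5, D7, D8, D12

D1: dominated by D7 (fees 37≤70, volatility 15.1≤21.9, max drawdown 7≤26, expected return 14.3≥14.1).
D2: not dominated (best fees).
D3: not dominated.
D4: not dominated.
D5: not dominated (best expected return).
D6: dominated by D1 (fees 70≤115, volatility 21.9≤22.5, max drawdown 26≤39, expected return 14.1≥10.2).
D7: not dominated (best max drawdown).
D8: not dominated.
D9: dominated by D2 (fees 8≤56, volatility 7.5≤27.3, max drawdown 19≤44, expected return 5.6≥3.9).
D10: dominated by D1 (fees 70≤113, volatility 21.9≤26.2, max drawdown 26≤49, expected return 14.1≥4.7).
D11: dominated by D3 (fees 112≤118, volatility 11.1≤18.2, max drawdown 15≤22, expected return 8.7≥5.8).
D12: not dominated.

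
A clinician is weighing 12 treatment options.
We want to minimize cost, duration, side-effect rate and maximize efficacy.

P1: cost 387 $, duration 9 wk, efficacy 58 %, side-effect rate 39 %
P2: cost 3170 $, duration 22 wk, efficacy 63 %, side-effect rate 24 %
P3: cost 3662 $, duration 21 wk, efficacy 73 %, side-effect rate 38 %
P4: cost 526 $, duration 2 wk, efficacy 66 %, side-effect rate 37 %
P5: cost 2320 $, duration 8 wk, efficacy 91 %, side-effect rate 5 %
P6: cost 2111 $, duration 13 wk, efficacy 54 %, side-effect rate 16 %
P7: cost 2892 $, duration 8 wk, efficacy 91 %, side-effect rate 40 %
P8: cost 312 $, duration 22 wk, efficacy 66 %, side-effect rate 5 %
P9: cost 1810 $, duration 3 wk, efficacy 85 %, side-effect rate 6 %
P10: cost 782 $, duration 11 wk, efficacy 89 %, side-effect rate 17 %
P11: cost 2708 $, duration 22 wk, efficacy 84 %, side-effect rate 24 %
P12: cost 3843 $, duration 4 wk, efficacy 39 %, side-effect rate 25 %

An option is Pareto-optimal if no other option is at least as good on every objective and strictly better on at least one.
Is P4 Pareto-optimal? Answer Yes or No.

P1: worse on duration (9 vs 2).
P2: worse on cost (3170 vs 526).
P3: worse on cost (3662 vs 526).
P5: worse on cost (2320 vs 526).
P6: worse on cost (2111 vs 526).
P7: worse on cost (2892 vs 526).
P8: worse on duration (22 vs 2).
P9: worse on cost (1810 vs 526).
P10: worse on cost (782 vs 526).
P11: worse on cost (2708 vs 526).
P12: worse on cost (3843 vs 526).
No option is at least as good as P4 on every objective and strictly better on one.

Yes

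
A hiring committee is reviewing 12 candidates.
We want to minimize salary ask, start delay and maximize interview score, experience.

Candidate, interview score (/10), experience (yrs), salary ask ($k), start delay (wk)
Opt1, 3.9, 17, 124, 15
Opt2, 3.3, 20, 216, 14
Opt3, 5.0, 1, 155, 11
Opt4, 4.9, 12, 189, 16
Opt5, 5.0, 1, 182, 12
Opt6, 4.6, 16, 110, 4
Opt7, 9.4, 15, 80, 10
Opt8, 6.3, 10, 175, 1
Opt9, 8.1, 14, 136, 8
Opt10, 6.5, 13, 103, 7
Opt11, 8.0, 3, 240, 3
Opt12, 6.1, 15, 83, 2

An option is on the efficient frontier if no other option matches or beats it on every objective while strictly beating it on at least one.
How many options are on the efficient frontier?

Opt1: not dominated.
Opt2: not dominated (best experience).
Opt3: dominated by Opt7 (interview score 9.4≥5.0, experience 15≥1, salary ask 80≤155, start delay 10≤11).
Opt4: dominated by Opt7 (interview score 9.4≥4.9, experience 15≥12, salary ask 80≤189, start delay 10≤16).
Opt5: dominated by Opt3 (interview score 5.0≥5.0, experience 1≥1, salary ask 155≤182, start delay 11≤12).
Opt6: not dominated.
Opt7: not dominated (best interview score).
Opt8: not dominated (best start delay).
Opt9: not dominated.
Opt10: not dominated.
Opt11: not dominated.
Opt12: not dominated.
Pareto-optimal: Opt1, Opt2, Opt6, Opt7, Opt8, Opt9, Opt10, Opt11, Opt12 → 9.

9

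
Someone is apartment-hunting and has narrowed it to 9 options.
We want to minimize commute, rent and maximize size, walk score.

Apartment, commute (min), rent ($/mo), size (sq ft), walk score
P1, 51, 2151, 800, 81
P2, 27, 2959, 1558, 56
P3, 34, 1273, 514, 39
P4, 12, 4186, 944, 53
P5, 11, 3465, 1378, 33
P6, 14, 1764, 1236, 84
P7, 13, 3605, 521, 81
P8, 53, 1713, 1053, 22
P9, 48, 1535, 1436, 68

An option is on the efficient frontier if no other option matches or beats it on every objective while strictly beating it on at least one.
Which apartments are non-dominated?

P1: dominated by P6 (commute 14≤51, rent 1764≤2151, size 1236≥800, walk score 84≥81).
P2: not dominated (best size).
P3: not dominated (best rent).
P4: not dominated.
P5: not dominated (best commute).
P6: not dominated (best walk score).
P7: not dominated.
P8: dominated by P9 (commute 48≤53, rent 1535≤1713, size 1436≥1053, walk score 68≥22).
P9: not dominated.

P2, P3, P4, P5, P6, P7, P9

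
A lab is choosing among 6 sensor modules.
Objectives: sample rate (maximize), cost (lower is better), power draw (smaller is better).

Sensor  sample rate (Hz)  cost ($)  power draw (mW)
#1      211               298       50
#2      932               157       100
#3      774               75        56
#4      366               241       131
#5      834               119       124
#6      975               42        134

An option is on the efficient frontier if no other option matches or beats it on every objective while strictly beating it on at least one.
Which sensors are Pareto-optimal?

#1: not dominated (best power draw).
#2: not dominated.
#3: not dominated.
#4: dominated by #2 (sample rate 932≥366, cost 157≤241, power draw 100≤131).
#5: not dominated.
#6: not dominated (best sample rate).

#1, #2, #3, #5, #6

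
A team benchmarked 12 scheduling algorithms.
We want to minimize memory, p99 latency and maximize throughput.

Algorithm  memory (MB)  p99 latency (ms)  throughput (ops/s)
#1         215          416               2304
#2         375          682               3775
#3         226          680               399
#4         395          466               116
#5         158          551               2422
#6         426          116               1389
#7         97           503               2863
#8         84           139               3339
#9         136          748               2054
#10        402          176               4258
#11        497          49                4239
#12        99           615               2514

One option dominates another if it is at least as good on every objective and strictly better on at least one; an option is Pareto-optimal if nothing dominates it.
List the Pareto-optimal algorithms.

#2, #6, #8, #10, #11

#1: dominated by #8 (memory 84≤215, p99 latency 139≤416, throughput 3339≥2304).
#2: not dominated.
#3: dominated by #1 (memory 215≤226, p99 latency 416≤680, throughput 2304≥399).
#4: dominated by #1 (memory 215≤395, p99 latency 416≤466, throughput 2304≥116).
#5: dominated by #7 (memory 97≤158, p99 latency 503≤551, throughput 2863≥2422).
#6: not dominated.
#7: dominated by #8 (memory 84≤97, p99 latency 139≤503, throughput 3339≥2863).
#8: not dominated (best memory).
#9: dominated by #7 (memory 97≤136, p99 latency 503≤748, throughput 2863≥2054).
#10: not dominated (best throughput).
#11: not dominated (best p99 latency).
#12: dominated by #7 (memory 97≤99, p99 latency 503≤615, throughput 2863≥2514).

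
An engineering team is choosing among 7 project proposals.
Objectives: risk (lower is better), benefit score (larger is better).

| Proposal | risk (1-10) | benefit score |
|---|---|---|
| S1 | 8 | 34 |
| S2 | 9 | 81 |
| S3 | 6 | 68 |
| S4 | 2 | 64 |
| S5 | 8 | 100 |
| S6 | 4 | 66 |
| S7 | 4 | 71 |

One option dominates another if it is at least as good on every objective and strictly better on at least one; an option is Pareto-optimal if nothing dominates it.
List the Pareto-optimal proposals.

S1: dominated by S3 (risk 6≤8, benefit score 68≥34).
S2: dominated by S5 (risk 8≤9, benefit score 100≥81).
S3: dominated by S7 (risk 4≤6, benefit score 71≥68).
S4: not dominated (best risk).
S5: not dominated (best benefit score).
S6: dominated by S7 (risk 4≤4, benefit score 71≥66).
S7: not dominated.

S4, S5, S7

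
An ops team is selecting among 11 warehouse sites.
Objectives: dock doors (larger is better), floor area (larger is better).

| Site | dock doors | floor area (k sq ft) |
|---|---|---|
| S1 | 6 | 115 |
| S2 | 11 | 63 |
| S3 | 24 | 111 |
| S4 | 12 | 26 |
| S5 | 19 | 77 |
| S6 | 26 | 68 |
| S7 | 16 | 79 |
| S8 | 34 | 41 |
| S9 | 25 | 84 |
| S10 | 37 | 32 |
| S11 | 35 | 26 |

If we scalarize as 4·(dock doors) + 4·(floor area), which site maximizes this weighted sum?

S1: 4·6 + 4·115 = 484
S2: 4·11 + 4·63 = 296
S3: 4·24 + 4·111 = 540
S4: 4·12 + 4·26 = 152
S5: 4·19 + 4·77 = 384
S6: 4·26 + 4·68 = 376
S7: 4·16 + 4·79 = 380
S8: 4·34 + 4·41 = 300
S9: 4·25 + 4·84 = 436
S10: 4·37 + 4·32 = 276
S11: 4·35 + 4·26 = 244
Highest: S3 at 540.

S3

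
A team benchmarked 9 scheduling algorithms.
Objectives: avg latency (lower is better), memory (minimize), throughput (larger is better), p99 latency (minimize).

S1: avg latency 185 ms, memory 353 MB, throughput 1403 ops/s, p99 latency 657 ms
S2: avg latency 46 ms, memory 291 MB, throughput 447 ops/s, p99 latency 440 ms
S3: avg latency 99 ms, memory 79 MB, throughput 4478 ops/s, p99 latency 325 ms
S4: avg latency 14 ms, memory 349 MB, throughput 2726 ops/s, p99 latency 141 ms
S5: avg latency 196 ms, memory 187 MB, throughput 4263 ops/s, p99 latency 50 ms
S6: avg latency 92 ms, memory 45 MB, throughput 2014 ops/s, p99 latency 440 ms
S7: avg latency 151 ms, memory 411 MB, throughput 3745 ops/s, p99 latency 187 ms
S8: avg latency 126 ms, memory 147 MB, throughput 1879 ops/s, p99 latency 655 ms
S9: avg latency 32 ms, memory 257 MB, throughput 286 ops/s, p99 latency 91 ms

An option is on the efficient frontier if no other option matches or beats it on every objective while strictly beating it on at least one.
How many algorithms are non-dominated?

7

S1: dominated by S3 (avg latency 99≤185, memory 79≤353, throughput 4478≥1403, p99 latency 325≤657).
S2: not dominated.
S3: not dominated (best throughput).
S4: not dominated (best avg latency).
S5: not dominated (best p99 latency).
S6: not dominated (best memory).
S7: not dominated.
S8: dominated by S3 (avg latency 99≤126, memory 79≤147, throughput 4478≥1879, p99 latency 325≤655).
S9: not dominated.
Pareto-optimal: S2, S3, S4, S5, S6, S7, S9 → 7.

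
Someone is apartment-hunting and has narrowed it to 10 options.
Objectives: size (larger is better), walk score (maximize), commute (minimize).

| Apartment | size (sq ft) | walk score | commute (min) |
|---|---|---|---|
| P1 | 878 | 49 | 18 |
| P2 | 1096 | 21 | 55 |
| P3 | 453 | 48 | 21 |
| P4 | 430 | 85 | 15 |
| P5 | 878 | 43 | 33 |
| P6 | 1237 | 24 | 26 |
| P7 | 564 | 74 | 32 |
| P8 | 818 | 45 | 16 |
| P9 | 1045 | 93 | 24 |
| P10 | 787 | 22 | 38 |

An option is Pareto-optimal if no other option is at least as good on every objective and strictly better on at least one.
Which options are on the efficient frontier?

P1, P4, P6, P8, P9

P1: not dominated.
P2: dominated by P6 (size 1237≥1096, walk score 24≥21, commute 26≤55).
P3: dominated by P1 (size 878≥453, walk score 49≥48, commute 18≤21).
P4: not dominated (best commute).
P5: dominated by P1 (size 878≥878, walk score 49≥43, commute 18≤33).
P6: not dominated (best size).
P7: dominated by P9 (size 1045≥564, walk score 93≥74, commute 24≤32).
P8: not dominated.
P9: not dominated (best walk score).
P10: dominated by P1 (size 878≥787, walk score 49≥22, commute 18≤38).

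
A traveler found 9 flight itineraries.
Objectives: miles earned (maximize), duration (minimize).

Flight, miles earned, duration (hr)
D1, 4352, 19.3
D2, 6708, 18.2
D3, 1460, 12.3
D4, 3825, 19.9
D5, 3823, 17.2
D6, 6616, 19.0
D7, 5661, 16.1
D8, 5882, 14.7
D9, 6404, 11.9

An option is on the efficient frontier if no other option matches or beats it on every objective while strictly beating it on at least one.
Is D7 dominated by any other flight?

Yes

D8 vs D7: miles earned 5882≥5661, duration 14.7≤16.1 — D8 is at least as good on every objective and strictly better on at least one, so D8 dominates D7.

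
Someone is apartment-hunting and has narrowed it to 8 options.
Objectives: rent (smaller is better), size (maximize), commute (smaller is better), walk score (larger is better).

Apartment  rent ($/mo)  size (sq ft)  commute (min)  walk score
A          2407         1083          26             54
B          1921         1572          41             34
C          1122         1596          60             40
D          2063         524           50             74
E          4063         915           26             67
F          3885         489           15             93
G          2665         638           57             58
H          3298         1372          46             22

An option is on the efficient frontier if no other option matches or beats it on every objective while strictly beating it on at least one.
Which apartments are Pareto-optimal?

A, B, C, D, E, F, G

A: not dominated.
B: not dominated.
C: not dominated (best rent).
D: not dominated.
E: not dominated.
F: not dominated (best commute).
G: not dominated.
H: dominated by B (rent 1921≤3298, size 1572≥1372, commute 41≤46, walk score 34≥22).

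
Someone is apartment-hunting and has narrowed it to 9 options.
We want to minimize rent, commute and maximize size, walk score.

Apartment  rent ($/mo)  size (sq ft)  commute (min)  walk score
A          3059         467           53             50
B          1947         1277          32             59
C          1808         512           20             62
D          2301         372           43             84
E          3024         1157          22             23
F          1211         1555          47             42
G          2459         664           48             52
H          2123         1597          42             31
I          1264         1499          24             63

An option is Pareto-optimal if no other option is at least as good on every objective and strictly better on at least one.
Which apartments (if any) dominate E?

A: worse on rent (3059 vs 3024).
B: worse on commute (32 vs 22).
C: worse on size (512 vs 1157).
D: worse on size (372 vs 1157).
F: worse on commute (47 vs 22).
G: worse on size (664 vs 1157).
H: worse on commute (42 vs 22).
I: worse on commute (24 vs 22).
No option dominates E.

none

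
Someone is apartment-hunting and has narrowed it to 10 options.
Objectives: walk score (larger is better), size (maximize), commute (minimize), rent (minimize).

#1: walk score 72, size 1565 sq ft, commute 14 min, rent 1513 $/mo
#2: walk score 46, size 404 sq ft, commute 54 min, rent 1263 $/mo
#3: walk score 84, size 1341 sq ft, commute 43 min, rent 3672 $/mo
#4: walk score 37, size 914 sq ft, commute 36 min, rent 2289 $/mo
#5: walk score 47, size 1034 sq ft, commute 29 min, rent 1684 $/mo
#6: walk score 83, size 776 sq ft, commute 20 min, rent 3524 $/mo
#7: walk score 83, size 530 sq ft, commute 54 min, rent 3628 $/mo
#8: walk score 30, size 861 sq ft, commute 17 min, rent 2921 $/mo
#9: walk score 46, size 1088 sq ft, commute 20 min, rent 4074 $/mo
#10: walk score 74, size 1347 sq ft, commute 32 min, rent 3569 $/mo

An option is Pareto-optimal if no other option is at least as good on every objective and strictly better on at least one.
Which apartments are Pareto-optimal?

#1, #2, #3, #6, #10

#1: not dominated (best size).
#2: not dominated (best rent).
#3: not dominated (best walk score).
#4: dominated by #1 (walk score 72≥37, size 1565≥914, commute 14≤36, rent 1513≤2289).
#5: dominated by #1 (walk score 72≥47, size 1565≥1034, commute 14≤29, rent 1513≤1684).
#6: not dominated.
#7: dominated by #6 (walk score 83≥83, size 776≥530, commute 20≤54, rent 3524≤3628).
#8: dominated by #1 (walk score 72≥30, size 1565≥861, commute 14≤17, rent 1513≤2921).
#9: dominated by #1 (walk score 72≥46, size 1565≥1088, commute 14≤20, rent 1513≤4074).
#10: not dominated.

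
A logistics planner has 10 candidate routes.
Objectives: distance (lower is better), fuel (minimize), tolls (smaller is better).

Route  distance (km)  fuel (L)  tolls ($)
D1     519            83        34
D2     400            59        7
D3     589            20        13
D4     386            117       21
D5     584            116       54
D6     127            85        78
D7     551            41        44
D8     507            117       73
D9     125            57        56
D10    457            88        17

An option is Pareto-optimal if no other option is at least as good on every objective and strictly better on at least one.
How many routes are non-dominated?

D1: dominated by D2 (distance 400≤519, fuel 59≤83, tolls 7≤34).
D2: not dominated (best tolls).
D3: not dominated (best fuel).
D4: not dominated.
D5: dominated by D1 (distance 519≤584, fuel 83≤116, tolls 34≤54).
D6: dominated by D9 (distance 125≤127, fuel 57≤85, tolls 56≤78).
D7: not dominated.
D8: dominated by D2 (distance 400≤507, fuel 59≤117, tolls 7≤73).
D9: not dominated (best distance).
D10: dominated by D2 (distance 400≤457, fuel 59≤88, tolls 7≤17).
Pareto-optimal: D2, D3, D4, D7, D9 → 5.

5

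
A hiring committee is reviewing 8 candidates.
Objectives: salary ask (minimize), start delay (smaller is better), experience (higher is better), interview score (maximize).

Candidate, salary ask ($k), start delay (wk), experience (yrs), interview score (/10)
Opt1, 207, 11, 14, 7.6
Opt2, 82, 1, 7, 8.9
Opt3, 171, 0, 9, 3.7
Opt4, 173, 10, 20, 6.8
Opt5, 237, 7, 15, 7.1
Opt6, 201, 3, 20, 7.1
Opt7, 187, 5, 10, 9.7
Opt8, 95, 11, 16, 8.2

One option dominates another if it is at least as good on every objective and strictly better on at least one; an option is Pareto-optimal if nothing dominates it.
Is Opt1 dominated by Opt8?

Yes

Opt8 vs Opt1: salary ask 95≤207, start delay 11≤11, experience 16≥14, interview score 8.2≥7.6 — Opt8 is at least as good on every objective with at least one strict improvement.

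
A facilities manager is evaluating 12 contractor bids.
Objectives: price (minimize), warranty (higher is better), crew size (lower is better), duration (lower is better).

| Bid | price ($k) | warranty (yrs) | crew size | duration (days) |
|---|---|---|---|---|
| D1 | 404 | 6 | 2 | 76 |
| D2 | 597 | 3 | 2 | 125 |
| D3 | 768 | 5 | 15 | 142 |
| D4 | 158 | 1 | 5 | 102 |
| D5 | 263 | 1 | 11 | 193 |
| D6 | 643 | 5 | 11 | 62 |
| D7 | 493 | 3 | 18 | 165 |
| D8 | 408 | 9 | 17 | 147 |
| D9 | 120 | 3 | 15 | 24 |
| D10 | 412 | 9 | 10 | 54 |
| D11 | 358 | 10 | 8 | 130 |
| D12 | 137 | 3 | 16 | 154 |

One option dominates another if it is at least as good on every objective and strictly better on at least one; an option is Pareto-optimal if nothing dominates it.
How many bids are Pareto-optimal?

5

D1: not dominated.
D2: dominated by D1 (price 404≤597, warranty 6≥3, crew size 2≤2, duration 76≤125).
D3: dominated by D1 (price 404≤768, warranty 6≥5, crew size 2≤15, duration 76≤142).
D4: not dominated.
D5: dominated by D4 (price 158≤263, warranty 1≥1, crew size 5≤11, duration 102≤193).
D6: dominated by D10 (price 412≤643, warranty 9≥5, crew size 10≤11, duration 54≤62).
D7: dominated by D1 (price 404≤493, warranty 6≥3, crew size 2≤18, duration 76≤165).
D8: dominated by D11 (price 358≤408, warranty 10≥9, crew size 8≤17, duration 130≤147).
D9: not dominated (best price).
D10: not dominated.
D11: not dominated (best warranty).
D12: dominated by D9 (price 120≤137, warranty 3≥3, crew size 15≤16, duration 24≤154).
Pareto-optimal: D1, D4, D9, D10, D11 → 5.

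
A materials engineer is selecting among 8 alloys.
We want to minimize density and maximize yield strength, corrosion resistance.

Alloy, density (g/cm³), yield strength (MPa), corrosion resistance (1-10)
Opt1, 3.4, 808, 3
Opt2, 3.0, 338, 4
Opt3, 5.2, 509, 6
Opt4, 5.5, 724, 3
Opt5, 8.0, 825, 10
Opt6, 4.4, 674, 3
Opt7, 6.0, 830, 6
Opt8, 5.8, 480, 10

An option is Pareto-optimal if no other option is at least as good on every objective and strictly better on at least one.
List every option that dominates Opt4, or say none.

Opt1: density 3.4≤5.5, yield strength 808≥724, corrosion resistance 3≥3 — dominates Opt4.
Others (Opt2, Opt3, Opt5, Opt6, Opt7, Opt8) are each worse than Opt4 on at least one objective.

Opt1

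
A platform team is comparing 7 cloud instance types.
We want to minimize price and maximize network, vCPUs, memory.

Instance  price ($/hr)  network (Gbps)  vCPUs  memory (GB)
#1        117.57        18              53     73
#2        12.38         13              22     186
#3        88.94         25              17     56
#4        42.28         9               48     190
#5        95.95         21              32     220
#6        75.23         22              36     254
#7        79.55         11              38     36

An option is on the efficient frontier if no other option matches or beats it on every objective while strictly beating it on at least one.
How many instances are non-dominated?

6

#1: not dominated (best vCPUs).
#2: not dominated (best price).
#3: not dominated (best network).
#4: not dominated.
#5: dominated by #6 (price 75.23≤95.95, network 22≥21, vCPUs 36≥32, memory 254≥220).
#6: not dominated (best memory).
#7: not dominated.
Pareto-optimal: #1, #2, #3, #4, #6, #7 → 6.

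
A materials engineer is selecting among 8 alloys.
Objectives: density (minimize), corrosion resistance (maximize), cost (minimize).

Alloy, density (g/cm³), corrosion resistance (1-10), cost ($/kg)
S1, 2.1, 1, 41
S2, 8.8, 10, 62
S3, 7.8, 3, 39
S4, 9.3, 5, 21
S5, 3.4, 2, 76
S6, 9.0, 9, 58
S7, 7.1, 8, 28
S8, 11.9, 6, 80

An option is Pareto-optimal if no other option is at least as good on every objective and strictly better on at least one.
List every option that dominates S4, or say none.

none

S1: worse on corrosion resistance (1 vs 5).
S2: worse on cost (62 vs 21).
S3: worse on corrosion resistance (3 vs 5).
S5: worse on corrosion resistance (2 vs 5).
S6: worse on cost (58 vs 21).
S7: worse on cost (28 vs 21).
S8: worse on density (11.9 vs 9.3).
No option dominates S4.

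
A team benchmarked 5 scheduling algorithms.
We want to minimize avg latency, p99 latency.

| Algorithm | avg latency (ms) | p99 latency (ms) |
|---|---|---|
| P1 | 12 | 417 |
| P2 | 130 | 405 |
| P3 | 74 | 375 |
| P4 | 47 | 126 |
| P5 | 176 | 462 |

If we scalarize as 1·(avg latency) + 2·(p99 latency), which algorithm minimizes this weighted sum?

P1: 1·12 + 2·417 = 846
P2: 1·130 + 2·405 = 940
P3: 1·74 + 2·375 = 824
P4: 1·47 + 2·126 = 299
P5: 1·176 + 2·462 = 1100
Lowest: P4 at 299.

P4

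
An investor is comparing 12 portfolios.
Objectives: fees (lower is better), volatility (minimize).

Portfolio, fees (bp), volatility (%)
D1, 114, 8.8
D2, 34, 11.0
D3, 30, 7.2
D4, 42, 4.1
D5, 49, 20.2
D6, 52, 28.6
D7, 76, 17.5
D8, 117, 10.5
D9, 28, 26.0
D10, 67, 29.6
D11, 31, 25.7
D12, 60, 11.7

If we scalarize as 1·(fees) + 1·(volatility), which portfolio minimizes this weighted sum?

D3

D1: 1·114 + 1·8.8 = 122.8
D2: 1·34 + 1·11.0 = 45.0
D3: 1·30 + 1·7.2 = 37.2
D4: 1·42 + 1·4.1 = 46.1
D5: 1·49 + 1·20.2 = 69.2
D6: 1·52 + 1·28.6 = 80.6
D7: 1·76 + 1·17.5 = 93.5
D8: 1·117 + 1·10.5 = 127.5
D9: 1·28 + 1·26.0 = 54.0
D10: 1·67 + 1·29.6 = 96.6
D11: 1·31 + 1·25.7 = 56.7
D12: 1·60 + 1·11.7 = 71.7
Lowest: D3 at 37.2.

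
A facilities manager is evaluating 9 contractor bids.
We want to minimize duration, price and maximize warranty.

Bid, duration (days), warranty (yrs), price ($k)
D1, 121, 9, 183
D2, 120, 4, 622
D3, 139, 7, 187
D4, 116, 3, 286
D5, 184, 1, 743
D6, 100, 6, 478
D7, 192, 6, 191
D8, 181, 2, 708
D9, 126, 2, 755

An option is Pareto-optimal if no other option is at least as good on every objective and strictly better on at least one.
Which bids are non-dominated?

D1, D4, D6

D1: not dominated (best warranty).
D2: dominated by D6 (duration 100≤120, warranty 6≥4, price 478≤622).
D3: dominated by D1 (duration 121≤139, warranty 9≥7, price 183≤187).
D4: not dominated.
D5: dominated by D1 (duration 121≤184, warranty 9≥1, price 183≤743).
D6: not dominated (best duration).
D7: dominated by D1 (duration 121≤192, warranty 9≥6, price 183≤191).
D8: dominated by D1 (duration 121≤181, warranty 9≥2, price 183≤708).
D9: dominated by D1 (duration 121≤126, warranty 9≥2, price 183≤755).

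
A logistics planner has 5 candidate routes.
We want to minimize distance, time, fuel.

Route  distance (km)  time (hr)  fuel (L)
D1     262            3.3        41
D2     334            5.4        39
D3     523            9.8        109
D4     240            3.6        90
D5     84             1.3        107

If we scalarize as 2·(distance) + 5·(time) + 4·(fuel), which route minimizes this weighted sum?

D5

D1: 2·262 + 5·3.3 + 4·41 = 704.5
D2: 2·334 + 5·5.4 + 4·39 = 851.0
D3: 2·523 + 5·9.8 + 4·109 = 1531.0
D4: 2·240 + 5·3.6 + 4·90 = 858.0
D5: 2·84 + 5·1.3 + 4·107 = 602.5
Lowest: D5 at 602.5.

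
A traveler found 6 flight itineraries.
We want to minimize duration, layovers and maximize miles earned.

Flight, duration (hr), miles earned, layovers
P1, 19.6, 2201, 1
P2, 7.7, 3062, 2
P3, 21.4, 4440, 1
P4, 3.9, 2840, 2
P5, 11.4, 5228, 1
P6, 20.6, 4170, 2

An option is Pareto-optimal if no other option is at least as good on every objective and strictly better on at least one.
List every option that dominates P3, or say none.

P5: duration 11.4≤21.4, miles earned 5228≥4440, layovers 1≤1 — dominates P3.
Others (P1, P2, P4, P6) are each worse than P3 on at least one objective.

P5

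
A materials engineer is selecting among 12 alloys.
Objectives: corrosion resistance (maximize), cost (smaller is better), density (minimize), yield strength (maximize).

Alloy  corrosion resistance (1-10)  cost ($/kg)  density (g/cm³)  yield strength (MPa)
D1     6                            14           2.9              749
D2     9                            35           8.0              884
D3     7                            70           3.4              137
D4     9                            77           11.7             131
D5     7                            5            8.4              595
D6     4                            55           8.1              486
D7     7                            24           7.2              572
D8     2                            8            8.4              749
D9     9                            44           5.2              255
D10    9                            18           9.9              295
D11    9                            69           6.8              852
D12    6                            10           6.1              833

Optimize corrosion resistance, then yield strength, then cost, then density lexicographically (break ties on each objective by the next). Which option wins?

First maximize corrosion resistance: best is 9, kept {D2, D4, D9, D10, D11}.
Then maximize yield strength: best is 884, kept {D2}.

D2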